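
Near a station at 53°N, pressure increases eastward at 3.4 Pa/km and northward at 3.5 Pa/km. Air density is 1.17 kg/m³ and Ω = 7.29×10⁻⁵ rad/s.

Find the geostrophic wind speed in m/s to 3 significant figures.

35.8 m/s

Coriolis parameter at 53°N:
f = 2Ω sin φ = 2 × 7.29×10⁻⁵ × sin 53° = 1.16×10⁻⁴ s⁻¹
Component geostrophic relations (x east, y north):
u_g = −(1/(fρ)) ∂P/∂y,  v_g = (1/(fρ)) ∂P/∂x
u_g = −(3.5×10⁻³)/(1.16×10⁻⁴ × 1.17) = −25.7 m/s;  v_g = (3.4×10⁻³)/(1.16×10⁻⁴ × 1.17) = 25.0 m/s
|V_g| = √(u_g² + v_g²) = 35.8 m/s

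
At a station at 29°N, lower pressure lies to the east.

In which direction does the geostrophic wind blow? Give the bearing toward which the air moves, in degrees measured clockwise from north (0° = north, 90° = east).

180°

The pressure-gradient force points toward the east (bearing 090°).
Geostrophic balance: in the Northern Hemisphere the Coriolis force deflects motion to the right, so the geostrophic wind blows 90° to the right of the pressure-gradient force (low pressure on the left).
Rotating 090° by 90° clockwise gives 180° — the wind blows toward the south.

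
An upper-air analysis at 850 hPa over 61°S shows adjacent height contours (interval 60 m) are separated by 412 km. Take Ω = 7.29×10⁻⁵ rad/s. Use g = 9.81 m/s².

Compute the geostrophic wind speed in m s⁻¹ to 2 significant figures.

Coriolis parameter at 61°S:
f = 2Ω sin φ = 2 × 7.29×10⁻⁵ × sin 61° = 1.28×10⁻⁴ s⁻¹
Height gradient: |∂Z/∂n| = 60 m / 412000 m = 1.46×10⁻⁴
On a pressure surface, geostrophic balance gives V_g = (g/f)|∂Z/∂n|:
V_g = 9.81 × 1.46×10⁻⁴ / 1.28×10⁻⁴ = 11.2 m/s

11 m s⁻¹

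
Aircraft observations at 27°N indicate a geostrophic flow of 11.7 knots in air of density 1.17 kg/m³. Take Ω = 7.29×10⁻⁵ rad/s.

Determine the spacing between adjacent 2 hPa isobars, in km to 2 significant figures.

Coriolis parameter at 27°N:
f = 2Ω sin φ = 2 × 7.29×10⁻⁵ × sin 27° = 6.62×10⁻⁵ s⁻¹
Wind speed in SI: 11.7 knots = 6.02 m/s
Geostrophic balance rearranged: |∂P/∂n| = f ρ V_g
|∂P/∂n| = 6.62×10⁻⁵ × 1.17 × 6.02 = 4.66×10⁻⁴ Pa/m
Isobar spacing: Δn = ΔP/|∂P/∂n| = 200 Pa / 4.66×10⁻⁴ Pa/m = 429058 m ≈ 430 km

430 km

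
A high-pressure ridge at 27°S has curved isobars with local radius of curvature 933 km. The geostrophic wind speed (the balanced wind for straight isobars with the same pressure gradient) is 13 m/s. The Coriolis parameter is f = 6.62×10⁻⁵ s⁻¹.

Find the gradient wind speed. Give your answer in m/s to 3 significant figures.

18.6 m/s

Around a high, pressure-gradient force acts outward with centrifugal, so Coriolis balances both:
fV = (1/ρ)|∂P/∂n| + V²/R  →  V² − fR·V + fR·V_g = 0
With fR = 6.62×10⁻⁵ × 933×10³ m = 61.8 m/s:
V = [fR − √((fR)² − 4 fR V_g)]/2 = [61.8 − √(61.8² − 4×61.8×13)]/2 = 18.6 m/s
Supergeostrophic (V > V_g = 13 m/s), as expected around a high.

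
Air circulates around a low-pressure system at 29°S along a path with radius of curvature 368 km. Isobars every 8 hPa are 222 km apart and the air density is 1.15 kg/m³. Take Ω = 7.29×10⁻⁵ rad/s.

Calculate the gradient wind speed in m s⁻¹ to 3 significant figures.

23.4 m s⁻¹

Coriolis parameter at 29°S:
f = 2Ω sin φ = 2 × 7.29×10⁻⁵ × sin 29° = 7.07×10⁻⁵ s⁻¹
Pressure gradient: |∂P/∂n| = 800 Pa / 222000 m = 3.60×10⁻³ Pa/m
Geostrophic speed: V_g = |∂P/∂n|/(fρ) = 3.60×10⁻³/(7.07×10⁻⁵ × 1.15) = 44.3 m/s
Around a low, centrifugal force acts outward with Coriolis, so pressure-gradient force balances both:
(1/ρ)|∂P/∂n| = fV + V²/R  →  V² + fR·V − fR·V_g = 0
With fR = 7.07×10⁻⁵ × 368×10³ m = 26.0 m/s:
V = [−fR + √((fR)² + 4 fR V_g)]/2 = [−26.0 + √(26.0² + 4×26.0×44.3)]/2 = 23.4 m/s
Subgeostrophic (V < V_g = 44.3 m/s), as expected around a low.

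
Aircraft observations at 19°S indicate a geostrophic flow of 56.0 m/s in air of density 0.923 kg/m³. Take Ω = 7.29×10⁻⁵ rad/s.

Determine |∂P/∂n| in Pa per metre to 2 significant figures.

2.5×10⁻³ Pa/m

Coriolis parameter at 19°S:
f = 2Ω sin φ = 2 × 7.29×10⁻⁵ × sin 19° = 4.75×10⁻⁵ s⁻¹
Geostrophic balance rearranged: |∂P/∂n| = f ρ V_g
|∂P/∂n| = 4.75×10⁻⁵ × 0.923 × 56.0 = 2.45×10⁻³ Pa/m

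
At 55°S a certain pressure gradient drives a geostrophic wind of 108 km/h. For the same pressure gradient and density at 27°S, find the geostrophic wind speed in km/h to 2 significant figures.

190 km/h

With the same pressure gradient and density, V_g ∝ 1/f ∝ 1/sin φ.
V₂ = V₁ · sin φ₁ / sin φ₂ = 108 × sin 55° / sin 27°
V₂ = 108 × 0.8192/0.4540 = 190 km/h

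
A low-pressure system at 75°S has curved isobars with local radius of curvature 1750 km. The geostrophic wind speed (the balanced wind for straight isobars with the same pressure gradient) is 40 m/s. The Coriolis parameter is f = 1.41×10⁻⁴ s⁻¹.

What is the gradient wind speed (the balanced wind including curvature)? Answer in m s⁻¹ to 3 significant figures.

Around a low, centrifugal force acts outward with Coriolis, so pressure-gradient force balances both:
(1/ρ)|∂P/∂n| = fV + V²/R  →  V² + fR·V − fR·V_g = 0
With fR = 1.41×10⁻⁴ × 1750×10³ m = 247 m/s:
V = [−fR + √((fR)² + 4 fR V_g)]/2 = [−247 + √(247² + 4×247×40)]/2 = 35 m/s
Subgeostrophic (V < V_g = 40 m/s), as expected around a low.

35.0 m s⁻¹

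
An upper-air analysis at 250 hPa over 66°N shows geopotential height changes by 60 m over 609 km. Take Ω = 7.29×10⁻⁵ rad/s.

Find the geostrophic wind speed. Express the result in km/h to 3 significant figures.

26.1 km/h

Coriolis parameter at 66°N:
f = 2Ω sin φ = 2 × 7.29×10⁻⁵ × sin 66° = 1.33×10⁻⁴ s⁻¹
Height gradient: |∂Z/∂n| = 60 m / 609000 m = 9.85×10⁻⁵
On a pressure surface, geostrophic balance gives V_g = (g/f)|∂Z/∂n|:
V_g = 9.81 × 9.85×10⁻⁵ / 1.33×10⁻⁴ = 7.26 m/s
Converting: 7.26 m/s × 3.6 = 26.1 km/h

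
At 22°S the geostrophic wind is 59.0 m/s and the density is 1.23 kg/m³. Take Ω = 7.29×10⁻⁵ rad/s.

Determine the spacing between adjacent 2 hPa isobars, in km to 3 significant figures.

50.5 km

Coriolis parameter at 22°S:
f = 2Ω sin φ = 2 × 7.29×10⁻⁵ × sin 22° = 5.46×10⁻⁵ s⁻¹
Geostrophic balance rearranged: |∂P/∂n| = f ρ V_g
|∂P/∂n| = 5.46×10⁻⁵ × 1.23 × 59.0 = 3.96×10⁻³ Pa/m
Isobar spacing: Δn = ΔP/|∂P/∂n| = 200 Pa / 3.96×10⁻³ Pa/m = 50459 m ≈ 50.5 km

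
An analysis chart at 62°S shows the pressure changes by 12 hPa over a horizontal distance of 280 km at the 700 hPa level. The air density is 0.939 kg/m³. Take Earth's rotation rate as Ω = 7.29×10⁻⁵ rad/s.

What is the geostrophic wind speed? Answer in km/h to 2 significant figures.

130 km/h

Coriolis parameter at 62°S:
f = 2Ω sin φ = 2 × 7.29×10⁻⁵ × sin 62° = 1.29×10⁻⁴ s⁻¹
Pressure gradient: |∂P/∂n| = 1200 Pa / 280000 m = 4.29×10⁻³ Pa/m
Geostrophic balance (pressure-gradient force = Coriolis force):
V_g = (1/(fρ)) |∂P/∂n| = 4.29×10⁻³ / (1.29×10⁻⁴ × 0.939) = 35.5 m/s
Converting: 35.5 m/s × 3.6 = 130 km/h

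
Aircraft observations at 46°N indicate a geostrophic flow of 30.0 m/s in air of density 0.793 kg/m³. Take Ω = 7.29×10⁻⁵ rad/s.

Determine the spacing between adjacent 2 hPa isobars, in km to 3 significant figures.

80.2 km

Coriolis parameter at 46°N:
f = 2Ω sin φ = 2 × 7.29×10⁻⁵ × sin 46° = 1.05×10⁻⁴ s⁻¹
Geostrophic balance rearranged: |∂P/∂n| = f ρ V_g
|∂P/∂n| = 1.05×10⁻⁴ × 0.793 × 30.0 = 2.50×10⁻³ Pa/m
Isobar spacing: Δn = ΔP/|∂P/∂n| = 200 Pa / 2.50×10⁻³ Pa/m = 80157 m ≈ 80.2 km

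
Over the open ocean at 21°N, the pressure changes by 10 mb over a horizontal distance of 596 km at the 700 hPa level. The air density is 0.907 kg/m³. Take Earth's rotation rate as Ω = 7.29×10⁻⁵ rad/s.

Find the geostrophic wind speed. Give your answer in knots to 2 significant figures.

Coriolis parameter at 21°N:
f = 2Ω sin φ = 2 × 7.29×10⁻⁵ × sin 21° = 5.23×10⁻⁵ s⁻¹
Pressure gradient: |∂P/∂n| = 1000 Pa / 596000 m = 1.68×10⁻³ Pa/m
Geostrophic balance (pressure-gradient force = Coriolis force):
V_g = (1/(fρ)) |∂P/∂n| = 1.68×10⁻³ / (5.23×10⁻⁵ × 0.907) = 35.4 m/s
Converting: 35.4 m/s × 1.944 = 69 knots

69 knots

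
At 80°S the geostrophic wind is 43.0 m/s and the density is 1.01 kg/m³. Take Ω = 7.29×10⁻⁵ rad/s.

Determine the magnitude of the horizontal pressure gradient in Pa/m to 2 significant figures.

6.2×10⁻³ Pa/m

Coriolis parameter at 80°S:
f = 2Ω sin φ = 2 × 7.29×10⁻⁵ × sin 80° = 1.44×10⁻⁴ s⁻¹
Geostrophic balance rearranged: |∂P/∂n| = f ρ V_g
|∂P/∂n| = 1.44×10⁻⁴ × 1.01 × 43.0 = 6.24×10⁻³ Pa/m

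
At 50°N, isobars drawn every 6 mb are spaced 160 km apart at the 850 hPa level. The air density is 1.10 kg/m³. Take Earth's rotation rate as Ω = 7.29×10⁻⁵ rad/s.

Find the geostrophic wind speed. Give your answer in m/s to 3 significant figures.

30.5 m/s

Coriolis parameter at 50°N:
f = 2Ω sin φ = 2 × 7.29×10⁻⁵ × sin 50° = 1.12×10⁻⁴ s⁻¹
Pressure gradient: |∂P/∂n| = 600 Pa / 160000 m = 3.75×10⁻³ Pa/m
Geostrophic balance (pressure-gradient force = Coriolis force):
V_g = (1/(fρ)) |∂P/∂n| = 3.75×10⁻³ / (1.12×10⁻⁴ × 1.10) = 30.5 m/s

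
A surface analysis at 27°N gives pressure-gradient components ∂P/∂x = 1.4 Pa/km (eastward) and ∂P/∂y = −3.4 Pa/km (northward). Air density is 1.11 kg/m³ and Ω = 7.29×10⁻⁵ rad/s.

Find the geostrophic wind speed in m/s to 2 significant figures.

Coriolis parameter at 27°N:
f = 2Ω sin φ = 2 × 7.29×10⁻⁵ × sin 27° = 6.62×10⁻⁵ s⁻¹
Component geostrophic relations (x east, y north):
u_g = −(1/(fρ)) ∂P/∂y,  v_g = (1/(fρ)) ∂P/∂x
u_g = −(−3.4×10⁻³)/(6.62×10⁻⁵ × 1.11) = 46.3 m/s;  v_g = (1.4×10⁻³)/(6.62×10⁻⁵ × 1.11) = 19.1 m/s
|V_g| = √(u_g² + v_g²) = 50.0 m/s

50 m/s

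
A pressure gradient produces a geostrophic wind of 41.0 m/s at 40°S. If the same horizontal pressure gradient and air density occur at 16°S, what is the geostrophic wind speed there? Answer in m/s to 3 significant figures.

With the same pressure gradient and density, V_g ∝ 1/f ∝ 1/sin φ.
V₂ = V₁ · sin φ₁ / sin φ₂ = 41.0 × sin 40° / sin 16°
V₂ = 41.0 × 0.6428/0.2756 = 95.6 m/s

95.6 m/s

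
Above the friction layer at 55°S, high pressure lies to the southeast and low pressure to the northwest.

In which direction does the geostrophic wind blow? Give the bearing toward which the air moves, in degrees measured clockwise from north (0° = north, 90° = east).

The pressure-gradient force points toward the northwest (bearing 315°).
Geostrophic balance: in the Southern Hemisphere the Coriolis force deflects motion to the left, so the geostrophic wind blows 90° to the left of the pressure-gradient force (low pressure on the right).
Rotating 315° by 90° counterclockwise gives 225° — the wind blows toward the southwest.

225°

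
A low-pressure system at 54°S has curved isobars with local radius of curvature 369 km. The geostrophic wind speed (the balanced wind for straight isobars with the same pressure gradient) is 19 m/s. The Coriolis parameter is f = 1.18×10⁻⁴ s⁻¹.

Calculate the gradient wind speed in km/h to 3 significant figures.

Around a low, centrifugal force acts outward with Coriolis, so pressure-gradient force balances both:
(1/ρ)|∂P/∂n| = fV + V²/R  →  V² + fR·V − fR·V_g = 0
With fR = 1.18×10⁻⁴ × 369×10³ m = 43.5 m/s:
V = [−fR + √((fR)² + 4 fR V_g)]/2 = [−43.5 + √(43.5² + 4×43.5×19)]/2 = 14.3 m/s
Subgeostrophic (V < V_g = 19 m/s), as expected around a low.
Converting: 14.3 m/s × 3.6 = 51.5 km/h

51.5 km/h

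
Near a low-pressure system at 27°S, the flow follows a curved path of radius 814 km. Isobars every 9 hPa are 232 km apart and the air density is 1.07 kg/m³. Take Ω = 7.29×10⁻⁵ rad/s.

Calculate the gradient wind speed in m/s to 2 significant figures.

34 m/s

Coriolis parameter at 27°S:
f = 2Ω sin φ = 2 × 7.29×10⁻⁵ × sin 27° = 6.62×10⁻⁵ s⁻¹
Pressure gradient: |∂P/∂n| = 900 Pa / 232000 m = 3.88×10⁻³ Pa/m
Geostrophic speed: V_g = |∂P/∂n|/(fρ) = 3.88×10⁻³/(6.62×10⁻⁵ × 1.07) = 54.8 m/s
Around a low, centrifugal force acts outward with Coriolis, so pressure-gradient force balances both:
(1/ρ)|∂P/∂n| = fV + V²/R  →  V² + fR·V − fR·V_g = 0
With fR = 6.62×10⁻⁵ × 814×10³ m = 53.9 m/s:
V = [−fR + √((fR)² + 4 fR V_g)]/2 = [−53.9 + √(53.9² + 4×53.9×54.8)]/2 = 33.7 m/s
Subgeostrophic (V < V_g = 54.8 m/s), as expected around a low.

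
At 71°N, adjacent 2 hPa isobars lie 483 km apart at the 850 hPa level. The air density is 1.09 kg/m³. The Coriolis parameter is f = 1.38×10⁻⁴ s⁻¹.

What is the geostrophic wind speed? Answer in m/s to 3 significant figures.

Pressure gradient: |∂P/∂n| = 200 Pa / 483000 m = 4.14×10⁻⁴ Pa/m
Geostrophic balance (pressure-gradient force = Coriolis force):
V_g = (1/(fρ)) |∂P/∂n| = 4.14×10⁻⁴ / (1.38×10⁻⁴ × 1.09) = 2.75 m/s

2.75 m/s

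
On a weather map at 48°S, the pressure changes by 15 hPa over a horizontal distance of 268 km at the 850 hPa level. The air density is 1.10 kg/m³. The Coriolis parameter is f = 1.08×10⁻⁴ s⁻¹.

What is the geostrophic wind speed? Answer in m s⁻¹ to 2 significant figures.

47 m s⁻¹

Pressure gradient: |∂P/∂n| = 1500 Pa / 268000 m = 5.60×10⁻³ Pa/m
Geostrophic balance (pressure-gradient force = Coriolis force):
V_g = (1/(fρ)) |∂P/∂n| = 5.60×10⁻³ / (1.08×10⁻⁴ × 1.10) = 47.1 m/s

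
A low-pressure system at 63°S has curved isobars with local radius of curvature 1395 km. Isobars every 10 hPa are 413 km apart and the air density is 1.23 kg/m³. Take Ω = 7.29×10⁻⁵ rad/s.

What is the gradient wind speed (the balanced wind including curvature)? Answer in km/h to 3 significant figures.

Coriolis parameter at 63°S:
f = 2Ω sin φ = 2 × 7.29×10⁻⁵ × sin 63° = 1.30×10⁻⁴ s⁻¹
Pressure gradient: |∂P/∂n| = 1000 Pa / 413000 m = 2.42×10⁻³ Pa/m
Geostrophic speed: V_g = |∂P/∂n|/(fρ) = 2.42×10⁻³/(1.30×10⁻⁴ × 1.23) = 15.2 m/s
Around a low, centrifugal force acts outward with Coriolis, so pressure-gradient force balances both:
(1/ρ)|∂P/∂n| = fV + V²/R  →  V² + fR·V − fR·V_g = 0
With fR = 1.30×10⁻⁴ × 1395×10³ m = 181 m/s:
V = [−fR + √((fR)² + 4 fR V_g)]/2 = [−181 + √(181² + 4×181×15.2)]/2 = 14.1 m/s
Subgeostrophic (V < V_g = 15.2 m/s), as expected around a low.
Converting: 14.1 m/s × 3.6 = 50.6 km/h

50.6 km/h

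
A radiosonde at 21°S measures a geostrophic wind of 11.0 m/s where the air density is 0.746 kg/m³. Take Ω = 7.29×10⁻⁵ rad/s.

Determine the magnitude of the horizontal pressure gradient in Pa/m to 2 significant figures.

Coriolis parameter at 21°S:
f = 2Ω sin φ = 2 × 7.29×10⁻⁵ × sin 21° = 5.23×10⁻⁵ s⁻¹
Geostrophic balance rearranged: |∂P/∂n| = f ρ V_g
|∂P/∂n| = 5.23×10⁻⁵ × 0.746 × 11.0 = 4.29×10⁻⁴ Pa/m

4.3×10⁻⁴ Pa/m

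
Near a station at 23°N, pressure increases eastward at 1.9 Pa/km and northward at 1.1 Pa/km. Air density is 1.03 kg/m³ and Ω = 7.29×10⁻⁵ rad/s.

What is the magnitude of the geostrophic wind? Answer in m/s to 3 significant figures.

Coriolis parameter at 23°N:
f = 2Ω sin φ = 2 × 7.29×10⁻⁵ × sin 23° = 5.70×10⁻⁵ s⁻¹
Component geostrophic relations (x east, y north):
u_g = −(1/(fρ)) ∂P/∂y,  v_g = (1/(fρ)) ∂P/∂x
u_g = −(1.1×10⁻³)/(5.70×10⁻⁵ × 1.03) = −18.7 m/s;  v_g = (1.9×10⁻³)/(5.70×10⁻⁵ × 1.03) = 32.4 m/s
|V_g| = √(u_g² + v_g²) = 37.4 m/s

37.4 m/s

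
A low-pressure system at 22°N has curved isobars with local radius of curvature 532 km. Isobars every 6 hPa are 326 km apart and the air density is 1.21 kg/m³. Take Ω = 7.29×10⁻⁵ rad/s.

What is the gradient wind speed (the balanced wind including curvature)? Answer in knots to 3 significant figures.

Coriolis parameter at 22°N:
f = 2Ω sin φ = 2 × 7.29×10⁻⁵ × sin 22° = 5.46×10⁻⁵ s⁻¹
Pressure gradient: |∂P/∂n| = 600 Pa / 326000 m = 1.84×10⁻³ Pa/m
Geostrophic speed: V_g = |∂P/∂n|/(fρ) = 1.84×10⁻³/(5.46×10⁻⁵ × 1.21) = 27.8 m/s
Around a low, centrifugal force acts outward with Coriolis, so pressure-gradient force balances both:
(1/ρ)|∂P/∂n| = fV + V²/R  →  V² + fR·V − fR·V_g = 0
With fR = 5.46×10⁻⁵ × 532×10³ m = 29.1 m/s:
V = [−fR + √((fR)² + 4 fR V_g)]/2 = [−29.1 + √(29.1² + 4×29.1×27.8)]/2 = 17.4 m/s
Subgeostrophic (V < V_g = 27.8 m/s), as expected around a low.
Converting: 17.4 m/s × 1.944 = 33.8 knots

33.8 knots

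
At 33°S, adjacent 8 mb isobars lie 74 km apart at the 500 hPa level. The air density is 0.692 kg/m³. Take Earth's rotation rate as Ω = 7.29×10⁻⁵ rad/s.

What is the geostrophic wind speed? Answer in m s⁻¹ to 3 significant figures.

Coriolis parameter at 33°S:
f = 2Ω sin φ = 2 × 7.29×10⁻⁵ × sin 33° = 7.94×10⁻⁵ s⁻¹
Pressure gradient: |∂P/∂n| = 800 Pa / 74000 m = 1.08×10⁻² Pa/m
Geostrophic balance (pressure-gradient force = Coriolis force):
V_g = (1/(fρ)) |∂P/∂n| = 1.08×10⁻² / (7.94×10⁻⁵ × 0.692) = 197 m/s

197 m s⁻¹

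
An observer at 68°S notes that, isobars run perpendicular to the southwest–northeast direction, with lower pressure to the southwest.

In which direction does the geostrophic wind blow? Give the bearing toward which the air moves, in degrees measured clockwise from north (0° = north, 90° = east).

The pressure-gradient force points toward the southwest (bearing 225°).
Geostrophic balance: in the Southern Hemisphere the Coriolis force deflects motion to the left, so the geostrophic wind blows 90° to the left of the pressure-gradient force (low pressure on the right).
Rotating 225° by 90° counterclockwise gives 135° — the wind blows toward the southeast.

135°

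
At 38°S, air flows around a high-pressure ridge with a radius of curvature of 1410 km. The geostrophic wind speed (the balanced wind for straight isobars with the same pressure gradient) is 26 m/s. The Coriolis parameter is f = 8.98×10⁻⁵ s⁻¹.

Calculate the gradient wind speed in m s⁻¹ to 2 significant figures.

37 m s⁻¹

Around a high, pressure-gradient force acts outward with centrifugal, so Coriolis balances both:
fV = (1/ρ)|∂P/∂n| + V²/R  →  V² − fR·V + fR·V_g = 0
With fR = 8.98×10⁻⁵ × 1410×10³ m = 127 m/s:
V = [fR − √((fR)² − 4 fR V_g)]/2 = [127 − √(127² − 4×127×26)]/2 = 36.6 m/s
Supergeostrophic (V > V_g = 26 m/s), as expected around a high.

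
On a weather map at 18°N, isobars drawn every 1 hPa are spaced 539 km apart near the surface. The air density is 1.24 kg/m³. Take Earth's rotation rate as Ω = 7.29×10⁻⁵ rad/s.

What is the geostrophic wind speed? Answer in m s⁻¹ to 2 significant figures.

3.3 m s⁻¹

Coriolis parameter at 18°N:
f = 2Ω sin φ = 2 × 7.29×10⁻⁵ × sin 18° = 4.51×10⁻⁵ s⁻¹
Pressure gradient: |∂P/∂n| = 100 Pa / 539000 m = 1.86×10⁻⁴ Pa/m
Geostrophic balance (pressure-gradient force = Coriolis force):
V_g = (1/(fρ)) |∂P/∂n| = 1.86×10⁻⁴ / (4.51×10⁻⁵ × 1.24) = 3.32 m/s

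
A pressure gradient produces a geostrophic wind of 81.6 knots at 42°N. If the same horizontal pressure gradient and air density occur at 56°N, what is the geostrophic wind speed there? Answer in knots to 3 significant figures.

With the same pressure gradient and density, V_g ∝ 1/f ∝ 1/sin φ.
V₂ = V₁ · sin φ₁ / sin φ₂ = 81.6 × sin 42° / sin 56°
V₂ = 81.6 × 0.6691/0.8290 = 65.9 knots

65.9 knots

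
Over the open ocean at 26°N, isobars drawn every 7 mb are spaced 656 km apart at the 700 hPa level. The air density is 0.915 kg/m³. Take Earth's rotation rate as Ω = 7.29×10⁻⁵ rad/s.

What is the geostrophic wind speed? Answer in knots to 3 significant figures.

35.5 knots

Coriolis parameter at 26°N:
f = 2Ω sin φ = 2 × 7.29×10⁻⁵ × sin 26° = 6.39×10⁻⁵ s⁻¹
Pressure gradient: |∂P/∂n| = 700 Pa / 656000 m = 1.07×10⁻³ Pa/m
Geostrophic balance (pressure-gradient force = Coriolis force):
V_g = (1/(fρ)) |∂P/∂n| = 1.07×10⁻³ / (6.39×10⁻⁵ × 0.915) = 18.2 m/s
Converting: 18.2 m/s × 1.944 = 35.5 knots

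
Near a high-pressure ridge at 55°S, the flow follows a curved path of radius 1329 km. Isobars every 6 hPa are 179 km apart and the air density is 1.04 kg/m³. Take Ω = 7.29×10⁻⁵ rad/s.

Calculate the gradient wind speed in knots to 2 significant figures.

Coriolis parameter at 55°S:
f = 2Ω sin φ = 2 × 7.29×10⁻⁵ × sin 55° = 1.19×10⁻⁴ s⁻¹
Pressure gradient: |∂P/∂n| = 600 Pa / 179000 m = 3.35×10⁻³ Pa/m
Geostrophic speed: V_g = |∂P/∂n|/(fρ) = 3.35×10⁻³/(1.19×10⁻⁴ × 1.04) = 27.0 m/s
Around a high, pressure-gradient force acts outward with centrifugal, so Coriolis balances both:
fV = (1/ρ)|∂P/∂n| + V²/R  →  V² − fR·V + fR·V_g = 0
With fR = 1.19×10⁻⁴ × 1329×10³ m = 159 m/s:
V = [fR − √((fR)² − 4 fR V_g)]/2 = [159 − √(159² − 4×159×27)]/2 = 34.5 m/s
Supergeostrophic (V > V_g = 27 m/s), as expected around a high.
Converting: 34.5 m/s × 1.944 = 67 knots

67 knots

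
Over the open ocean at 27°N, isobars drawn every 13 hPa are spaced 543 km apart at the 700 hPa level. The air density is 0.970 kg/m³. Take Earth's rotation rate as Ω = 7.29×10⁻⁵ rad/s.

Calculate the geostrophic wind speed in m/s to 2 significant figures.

Coriolis parameter at 27°N:
f = 2Ω sin φ = 2 × 7.29×10⁻⁵ × sin 27° = 6.62×10⁻⁵ s⁻¹
Pressure gradient: |∂P/∂n| = 1300 Pa / 543000 m = 2.39×10⁻³ Pa/m
Geostrophic balance (pressure-gradient force = Coriolis force):
V_g = (1/(fρ)) |∂P/∂n| = 2.39×10⁻³ / (6.62×10⁻⁵ × 0.970) = 37.3 m/s

37 m/s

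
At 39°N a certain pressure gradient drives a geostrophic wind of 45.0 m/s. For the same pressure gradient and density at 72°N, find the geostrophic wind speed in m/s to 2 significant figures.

30 m/s

With the same pressure gradient and density, V_g ∝ 1/f ∝ 1/sin φ.
V₂ = V₁ · sin φ₁ / sin φ₂ = 45.0 × sin 39° / sin 72°
V₂ = 45.0 × 0.6293/0.9511 = 30 m/s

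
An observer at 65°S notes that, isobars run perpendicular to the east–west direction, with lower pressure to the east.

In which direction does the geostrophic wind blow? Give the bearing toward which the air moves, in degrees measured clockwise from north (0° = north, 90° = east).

000°

The pressure-gradient force points toward the east (bearing 090°).
Geostrophic balance: in the Southern Hemisphere the Coriolis force deflects motion to the left, so the geostrophic wind blows 90° to the left of the pressure-gradient force (low pressure on the right).
Rotating 090° by 90° counterclockwise gives 000° — the wind blows toward the north.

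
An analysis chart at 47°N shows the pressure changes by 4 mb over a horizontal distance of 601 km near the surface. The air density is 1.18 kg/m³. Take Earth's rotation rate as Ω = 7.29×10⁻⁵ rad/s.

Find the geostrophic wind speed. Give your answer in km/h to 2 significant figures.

Coriolis parameter at 47°N:
f = 2Ω sin φ = 2 × 7.29×10⁻⁵ × sin 47° = 1.07×10⁻⁴ s⁻¹
Pressure gradient: |∂P/∂n| = 400 Pa / 601000 m = 6.66×10⁻⁴ Pa/m
Geostrophic balance (pressure-gradient force = Coriolis force):
V_g = (1/(fρ)) |∂P/∂n| = 6.66×10⁻⁴ / (1.07×10⁻⁴ × 1.18) = 5.29 m/s
Converting: 5.29 m/s × 3.6 = 19 km/h

19 km/h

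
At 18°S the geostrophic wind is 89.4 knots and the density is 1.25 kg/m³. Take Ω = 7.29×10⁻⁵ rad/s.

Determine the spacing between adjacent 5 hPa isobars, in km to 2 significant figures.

190 km

Coriolis parameter at 18°S:
f = 2Ω sin φ = 2 × 7.29×10⁻⁵ × sin 18° = 4.51×10⁻⁵ s⁻¹
Wind speed in SI: 89.4 knots = 46.0 m/s
Geostrophic balance rearranged: |∂P/∂n| = f ρ V_g
|∂P/∂n| = 4.51×10⁻⁵ × 1.25 × 46.0 = 2.59×10⁻³ Pa/m
Isobar spacing: Δn = ΔP/|∂P/∂n| = 500 Pa / 2.59×10⁻³ Pa/m = 193039 m ≈ 190 km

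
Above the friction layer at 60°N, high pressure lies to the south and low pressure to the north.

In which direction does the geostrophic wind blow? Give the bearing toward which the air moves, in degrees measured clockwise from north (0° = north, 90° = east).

090°

The pressure-gradient force points toward the north (bearing 000°).
Geostrophic balance: in the Northern Hemisphere the Coriolis force deflects motion to the right, so the geostrophic wind blows 90° to the right of the pressure-gradient force (low pressure on the left).
Rotating 000° by 90° clockwise gives 090° — the wind blows toward the east.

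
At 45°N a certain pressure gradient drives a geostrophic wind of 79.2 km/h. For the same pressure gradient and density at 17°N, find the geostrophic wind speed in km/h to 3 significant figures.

192 km/h

With the same pressure gradient and density, V_g ∝ 1/f ∝ 1/sin φ.
V₂ = V₁ · sin φ₁ / sin φ₂ = 79.2 × sin 45° / sin 17°
V₂ = 79.2 × 0.7071/0.2924 = 192 km/h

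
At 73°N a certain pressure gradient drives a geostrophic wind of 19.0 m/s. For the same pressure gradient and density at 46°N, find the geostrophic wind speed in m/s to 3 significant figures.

With the same pressure gradient and density, V_g ∝ 1/f ∝ 1/sin φ.
V₂ = V₁ · sin φ₁ / sin φ₂ = 19.0 × sin 73° / sin 46°
V₂ = 19.0 × 0.9563/0.7193 = 25.3 m/s

25.3 m/s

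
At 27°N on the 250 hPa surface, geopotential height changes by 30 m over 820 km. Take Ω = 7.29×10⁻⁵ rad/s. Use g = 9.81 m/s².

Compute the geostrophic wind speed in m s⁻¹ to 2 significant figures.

Coriolis parameter at 27°N:
f = 2Ω sin φ = 2 × 7.29×10⁻⁵ × sin 27° = 6.62×10⁻⁵ s⁻¹
Height gradient: |∂Z/∂n| = 30 m / 820000 m = 3.66×10⁻⁵
On a pressure surface, geostrophic balance gives V_g = (g/f)|∂Z/∂n|:
V_g = 9.81 × 3.66×10⁻⁵ / 6.62×10⁻⁵ = 5.42 m/s

5.4 m s⁻¹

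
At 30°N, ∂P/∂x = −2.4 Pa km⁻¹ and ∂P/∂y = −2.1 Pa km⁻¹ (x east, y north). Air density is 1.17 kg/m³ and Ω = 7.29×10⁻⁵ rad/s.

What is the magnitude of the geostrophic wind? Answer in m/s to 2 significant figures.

Coriolis parameter at 30°N:
f = 2Ω sin φ = 2 × 7.29×10⁻⁵ × sin 30° = 7.29×10⁻⁵ s⁻¹
Component geostrophic relations (x east, y north):
u_g = −(1/(fρ)) ∂P/∂y,  v_g = (1/(fρ)) ∂P/∂x
u_g = −(−2.1×10⁻³)/(7.29×10⁻⁵ × 1.17) = 24.6 m/s;  v_g = (−2.4×10⁻³)/(7.29×10⁻⁵ × 1.17) = −28.1 m/s
|V_g| = √(u_g² + v_g²) = 37.4 m/s

37 m/s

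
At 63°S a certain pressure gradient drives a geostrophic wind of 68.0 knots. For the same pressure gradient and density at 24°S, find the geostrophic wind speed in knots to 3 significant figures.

With the same pressure gradient and density, V_g ∝ 1/f ∝ 1/sin φ.
V₂ = V₁ · sin φ₁ / sin φ₂ = 68.0 × sin 63° / sin 24°
V₂ = 68.0 × 0.8910/0.4067 = 149 knots

149 knots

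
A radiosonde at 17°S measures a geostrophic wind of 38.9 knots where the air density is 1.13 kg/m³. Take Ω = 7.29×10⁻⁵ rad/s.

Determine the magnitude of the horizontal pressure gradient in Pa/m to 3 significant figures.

9.64×10⁻⁴ Pa/m

Coriolis parameter at 17°S:
f = 2Ω sin φ = 2 × 7.29×10⁻⁵ × sin 17° = 4.26×10⁻⁵ s⁻¹
Wind speed in SI: 38.9 knots = 20.0 m/s
Geostrophic balance rearranged: |∂P/∂n| = f ρ V_g
|∂P/∂n| = 4.26×10⁻⁵ × 1.13 × 20.0 = 9.64×10⁻⁴ Pa/m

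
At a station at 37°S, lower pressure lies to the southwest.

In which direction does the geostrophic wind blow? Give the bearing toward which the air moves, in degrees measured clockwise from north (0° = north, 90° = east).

135°

The pressure-gradient force points toward the southwest (bearing 225°).
Geostrophic balance: in the Southern Hemisphere the Coriolis force deflects motion to the left, so the geostrophic wind blows 90° to the left of the pressure-gradient force (low pressure on the right).
Rotating 225° by 90° counterclockwise gives 135° — the wind blows toward the southeast.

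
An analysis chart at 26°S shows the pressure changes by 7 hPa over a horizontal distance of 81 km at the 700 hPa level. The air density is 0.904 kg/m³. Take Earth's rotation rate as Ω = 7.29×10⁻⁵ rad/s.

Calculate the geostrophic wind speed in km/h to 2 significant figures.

540 km/h

Coriolis parameter at 26°S:
f = 2Ω sin φ = 2 × 7.29×10⁻⁵ × sin 26° = 6.39×10⁻⁵ s⁻¹
Pressure gradient: |∂P/∂n| = 700 Pa / 81000 m = 8.64×10⁻³ Pa/m
Geostrophic balance (pressure-gradient force = Coriolis force):
V_g = (1/(fρ)) |∂P/∂n| = 8.64×10⁻³ / (6.39×10⁻⁵ × 0.904) = 150 m/s
Converting: 150 m/s × 3.6 = 540 km/h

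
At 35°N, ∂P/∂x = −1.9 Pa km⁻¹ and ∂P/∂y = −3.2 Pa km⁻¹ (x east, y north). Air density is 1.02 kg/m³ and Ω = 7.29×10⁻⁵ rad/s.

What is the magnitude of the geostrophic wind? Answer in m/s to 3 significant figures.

Coriolis parameter at 35°N:
f = 2Ω sin φ = 2 × 7.29×10⁻⁵ × sin 35° = 8.36×10⁻⁵ s⁻¹
Component geostrophic relations (x east, y north):
u_g = −(1/(fρ)) ∂P/∂y,  v_g = (1/(fρ)) ∂P/∂x
u_g = −(−3.2×10⁻³)/(8.36×10⁻⁵ × 1.02) = 37.5 m/s;  v_g = (−1.9×10⁻³)/(8.36×10⁻⁵ × 1.02) = −22.3 m/s
|V_g| = √(u_g² + v_g²) = 43.6 m/s

43.6 m/s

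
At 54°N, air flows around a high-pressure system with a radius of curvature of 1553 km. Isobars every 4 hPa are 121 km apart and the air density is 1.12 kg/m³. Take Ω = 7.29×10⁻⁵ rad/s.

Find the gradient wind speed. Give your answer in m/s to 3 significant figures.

Coriolis parameter at 54°N:
f = 2Ω sin φ = 2 × 7.29×10⁻⁵ × sin 54° = 1.18×10⁻⁴ s⁻¹
Pressure gradient: |∂P/∂n| = 400 Pa / 121000 m = 3.31×10⁻³ Pa/m
Geostrophic speed: V_g = |∂P/∂n|/(fρ) = 3.31×10⁻³/(1.18×10⁻⁴ × 1.12) = 25.0 m/s
Around a high, pressure-gradient force acts outward with centrifugal, so Coriolis balances both:
fV = (1/ρ)|∂P/∂n| + V²/R  →  V² − fR·V + fR·V_g = 0
With fR = 1.18×10⁻⁴ × 1553×10³ m = 183 m/s:
V = [fR − √((fR)² − 4 fR V_g)]/2 = [183 − √(183² − 4×183×25)]/2 = 29.9 m/s
Supergeostrophic (V > V_g = 25 m/s), as expected around a high.

29.9 m/s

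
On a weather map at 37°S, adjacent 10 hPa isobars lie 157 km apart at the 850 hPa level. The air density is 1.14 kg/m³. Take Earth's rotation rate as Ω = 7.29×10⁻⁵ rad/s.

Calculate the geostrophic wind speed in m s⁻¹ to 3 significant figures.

Coriolis parameter at 37°S:
f = 2Ω sin φ = 2 × 7.29×10⁻⁵ × sin 37° = 8.77×10⁻⁵ s⁻¹
Pressure gradient: |∂P/∂n| = 1000 Pa / 157000 m = 6.37×10⁻³ Pa/m
Geostrophic balance (pressure-gradient force = Coriolis force):
V_g = (1/(fρ)) |∂P/∂n| = 6.37×10⁻³ / (8.77×10⁻⁵ × 1.14) = 63.7 m/s

63.7 m s⁻¹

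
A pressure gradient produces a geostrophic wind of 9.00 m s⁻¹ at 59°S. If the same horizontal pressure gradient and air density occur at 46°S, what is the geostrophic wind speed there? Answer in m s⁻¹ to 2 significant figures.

11 m s⁻¹

With the same pressure gradient and density, V_g ∝ 1/f ∝ 1/sin φ.
V₂ = V₁ · sin φ₁ / sin φ₂ = 9.00 × sin 59° / sin 46°
V₂ = 9.00 × 0.8572/0.7193 = 11 m s⁻¹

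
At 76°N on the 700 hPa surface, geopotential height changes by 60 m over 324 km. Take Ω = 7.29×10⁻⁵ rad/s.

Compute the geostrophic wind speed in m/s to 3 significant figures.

12.8 m/s

Coriolis parameter at 76°N:
f = 2Ω sin φ = 2 × 7.29×10⁻⁵ × sin 76° = 1.41×10⁻⁴ s⁻¹
Height gradient: |∂Z/∂n| = 60 m / 324000 m = 1.85×10⁻⁴
On a pressure surface, geostrophic balance gives V_g = (g/f)|∂Z/∂n|:
V_g = 9.81 × 1.85×10⁻⁴ / 1.41×10⁻⁴ = 12.8 m/s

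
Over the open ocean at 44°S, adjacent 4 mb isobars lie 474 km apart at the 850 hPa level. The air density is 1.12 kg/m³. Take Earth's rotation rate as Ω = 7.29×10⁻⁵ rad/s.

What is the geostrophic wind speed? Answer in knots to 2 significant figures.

14 knots

Coriolis parameter at 44°S:
f = 2Ω sin φ = 2 × 7.29×10⁻⁵ × sin 44° = 1.01×10⁻⁴ s⁻¹
Pressure gradient: |∂P/∂n| = 400 Pa / 474000 m = 8.44×10⁻⁴ Pa/m
Geostrophic balance (pressure-gradient force = Coriolis force):
V_g = (1/(fρ)) |∂P/∂n| = 8.44×10⁻⁴ / (1.01×10⁻⁴ × 1.12) = 7.44 m/s
Converting: 7.44 m/s × 1.944 = 14 knots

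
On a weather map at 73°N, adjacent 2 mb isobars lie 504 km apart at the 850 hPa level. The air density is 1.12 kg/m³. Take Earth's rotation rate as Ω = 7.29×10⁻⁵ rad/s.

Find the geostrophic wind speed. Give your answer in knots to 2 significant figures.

Coriolis parameter at 73°N:
f = 2Ω sin φ = 2 × 7.29×10⁻⁵ × sin 73° = 1.39×10⁻⁴ s⁻¹
Pressure gradient: |∂P/∂n| = 200 Pa / 504000 m = 3.97×10⁻⁴ Pa/m
Geostrophic balance (pressure-gradient force = Coriolis force):
V_g = (1/(fρ)) |∂P/∂n| = 3.97×10⁻⁴ / (1.39×10⁻⁴ × 1.12) = 2.54 m/s
Converting: 2.54 m/s × 1.944 = 4.9 knots

4.9 knots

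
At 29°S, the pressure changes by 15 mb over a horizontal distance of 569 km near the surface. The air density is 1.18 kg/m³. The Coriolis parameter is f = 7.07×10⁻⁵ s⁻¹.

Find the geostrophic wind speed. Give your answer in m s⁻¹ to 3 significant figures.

Pressure gradient: |∂P/∂n| = 1500 Pa / 569000 m = 2.64×10⁻³ Pa/m
Geostrophic balance (pressure-gradient force = Coriolis force):
V_g = (1/(fρ)) |∂P/∂n| = 2.64×10⁻³ / (7.07×10⁻⁵ × 1.18) = 31.6 m/s

31.6 m s⁻¹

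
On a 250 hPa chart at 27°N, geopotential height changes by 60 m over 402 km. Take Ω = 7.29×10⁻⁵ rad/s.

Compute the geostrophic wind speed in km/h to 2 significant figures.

Coriolis parameter at 27°N:
f = 2Ω sin φ = 2 × 7.29×10⁻⁵ × sin 27° = 6.62×10⁻⁵ s⁻¹
Height gradient: |∂Z/∂n| = 60 m / 402000 m = 1.49×10⁻⁴
On a pressure surface, geostrophic balance gives V_g = (g/f)|∂Z/∂n|:
V_g = 9.81 × 1.49×10⁻⁴ / 6.62×10⁻⁵ = 22.1 m/s
Converting: 22.1 m/s × 3.6 = 80 km/h

80 km/h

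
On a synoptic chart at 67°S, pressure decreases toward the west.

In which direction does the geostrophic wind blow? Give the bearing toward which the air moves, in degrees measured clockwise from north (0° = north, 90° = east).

180°

The pressure-gradient force points toward the west (bearing 270°).
Geostrophic balance: in the Southern Hemisphere the Coriolis force deflects motion to the left, so the geostrophic wind blows 90° to the left of the pressure-gradient force (low pressure on the right).
Rotating 270° by 90° counterclockwise gives 180° — the wind blows toward the south.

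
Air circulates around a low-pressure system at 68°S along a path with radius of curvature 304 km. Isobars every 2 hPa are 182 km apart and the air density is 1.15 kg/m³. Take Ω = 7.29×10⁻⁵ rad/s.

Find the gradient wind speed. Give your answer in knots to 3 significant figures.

12.0 knots

Coriolis parameter at 68°S:
f = 2Ω sin φ = 2 × 7.29×10⁻⁵ × sin 68° = 1.35×10⁻⁴ s⁻¹
Pressure gradient: |∂P/∂n| = 200 Pa / 182000 m = 1.10×10⁻³ Pa/m
Geostrophic speed: V_g = |∂P/∂n|/(fρ) = 1.10×10⁻³/(1.35×10⁻⁴ × 1.15) = 7.07 m/s
Around a low, centrifugal force acts outward with Coriolis, so pressure-gradient force balances both:
(1/ρ)|∂P/∂n| = fV + V²/R  →  V² + fR·V − fR·V_g = 0
With fR = 1.35×10⁻⁴ × 304×10³ m = 41.1 m/s:
V = [−fR + √((fR)² + 4 fR V_g)]/2 = [−41.1 + √(41.1² + 4×41.1×7.07)]/2 = 6.15 m/s
Subgeostrophic (V < V_g = 7.07 m/s), as expected around a low.
Converting: 6.15 m/s × 1.944 = 12.0 knots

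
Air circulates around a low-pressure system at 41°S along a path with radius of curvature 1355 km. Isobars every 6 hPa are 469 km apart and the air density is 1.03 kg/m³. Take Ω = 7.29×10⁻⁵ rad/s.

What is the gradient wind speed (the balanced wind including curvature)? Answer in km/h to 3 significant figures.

Coriolis parameter at 41°S:
f = 2Ω sin φ = 2 × 7.29×10⁻⁵ × sin 41° = 9.57×10⁻⁵ s⁻¹
Pressure gradient: |∂P/∂n| = 600 Pa / 469000 m = 1.28×10⁻³ Pa/m
Geostrophic speed: V_g = |∂P/∂n|/(fρ) = 1.28×10⁻³/(9.57×10⁻⁵ × 1.03) = 13.0 m/s
Around a low, centrifugal force acts outward with Coriolis, so pressure-gradient force balances both:
(1/ρ)|∂P/∂n| = fV + V²/R  →  V² + fR·V − fR·V_g = 0
With fR = 9.57×10⁻⁵ × 1355×10³ m = 130 m/s:
V = [−fR + √((fR)² + 4 fR V_g)]/2 = [−130 + √(130² + 4×130×13)]/2 = 11.9 m/s
Subgeostrophic (V < V_g = 13 m/s), as expected around a low.
Converting: 11.9 m/s × 3.6 = 42.8 km/h

42.8 km/h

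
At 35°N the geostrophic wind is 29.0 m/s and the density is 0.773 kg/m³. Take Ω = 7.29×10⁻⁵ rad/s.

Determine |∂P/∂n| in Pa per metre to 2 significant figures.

Coriolis parameter at 35°N:
f = 2Ω sin φ = 2 × 7.29×10⁻⁵ × sin 35° = 8.36×10⁻⁵ s⁻¹
Geostrophic balance rearranged: |∂P/∂n| = f ρ V_g
|∂P/∂n| = 8.36×10⁻⁵ × 0.773 × 29.0 = 1.87×10⁻³ Pa/m

1.9×10⁻³ Pa/m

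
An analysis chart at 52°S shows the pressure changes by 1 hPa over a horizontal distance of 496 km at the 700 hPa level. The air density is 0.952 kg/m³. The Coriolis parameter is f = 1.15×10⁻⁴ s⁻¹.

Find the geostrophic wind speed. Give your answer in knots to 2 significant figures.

Pressure gradient: |∂P/∂n| = 100 Pa / 496000 m = 2.02×10⁻⁴ Pa/m
Geostrophic balance (pressure-gradient force = Coriolis force):
V_g = (1/(fρ)) |∂P/∂n| = 2.02×10⁻⁴ / (1.15×10⁻⁴ × 0.952) = 1.84 m/s
Converting: 1.84 m/s × 1.944 = 3.6 knots

3.6 knots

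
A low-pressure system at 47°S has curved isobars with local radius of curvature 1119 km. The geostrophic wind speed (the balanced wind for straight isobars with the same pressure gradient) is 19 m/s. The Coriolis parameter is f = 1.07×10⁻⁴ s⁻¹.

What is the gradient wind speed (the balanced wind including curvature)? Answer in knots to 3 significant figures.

Around a low, centrifugal force acts outward with Coriolis, so pressure-gradient force balances both:
(1/ρ)|∂P/∂n| = fV + V²/R  →  V² + fR·V − fR·V_g = 0
With fR = 1.07×10⁻⁴ × 1119×10³ m = 120 m/s:
V = [−fR + √((fR)² + 4 fR V_g)]/2 = [−120 + √(120² + 4×120×19)]/2 = 16.7 m/s
Subgeostrophic (V < V_g = 19 m/s), as expected around a low.
Converting: 16.7 m/s × 1.944 = 32.4 knots

32.4 knots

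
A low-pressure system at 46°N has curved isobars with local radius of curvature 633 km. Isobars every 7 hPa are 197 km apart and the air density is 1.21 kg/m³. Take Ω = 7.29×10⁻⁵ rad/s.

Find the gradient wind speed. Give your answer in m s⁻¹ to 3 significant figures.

21.2 m s⁻¹

Coriolis parameter at 46°N:
f = 2Ω sin φ = 2 × 7.29×10⁻⁵ × sin 46° = 1.05×10⁻⁴ s⁻¹
Pressure gradient: |∂P/∂n| = 700 Pa / 197000 m = 3.55×10⁻³ Pa/m
Geostrophic speed: V_g = |∂P/∂n|/(fρ) = 3.55×10⁻³/(1.05×10⁻⁴ × 1.21) = 28.0 m/s
Around a low, centrifugal force acts outward with Coriolis, so pressure-gradient force balances both:
(1/ρ)|∂P/∂n| = fV + V²/R  →  V² + fR·V − fR·V_g = 0
With fR = 1.05×10⁻⁴ × 633×10³ m = 66.4 m/s:
V = [−fR + √((fR)² + 4 fR V_g)]/2 = [−66.4 + √(66.4² + 4×66.4×28)]/2 = 21.2 m/s
Subgeostrophic (V < V_g = 28 m/s), as expected around a low.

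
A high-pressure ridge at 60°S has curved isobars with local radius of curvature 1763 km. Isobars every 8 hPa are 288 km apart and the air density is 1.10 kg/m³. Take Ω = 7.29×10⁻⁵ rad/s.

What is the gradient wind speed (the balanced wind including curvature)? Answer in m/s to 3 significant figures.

Coriolis parameter at 60°S:
f = 2Ω sin φ = 2 × 7.29×10⁻⁵ × sin 60° = 1.26×10⁻⁴ s⁻¹
Pressure gradient: |∂P/∂n| = 800 Pa / 288000 m = 2.78×10⁻³ Pa/m
Geostrophic speed: V_g = |∂P/∂n|/(fρ) = 2.78×10⁻³/(1.26×10⁻⁴ × 1.10) = 20.0 m/s
Around a high, pressure-gradient force acts outward with centrifugal, so Coriolis balances both:
fV = (1/ρ)|∂P/∂n| + V²/R  →  V² − fR·V + fR·V_g = 0
With fR = 1.26×10⁻⁴ × 1763×10³ m = 223 m/s:
V = [fR − √((fR)² − 4 fR V_g)]/2 = [223 − √(223² − 4×223×20)]/2 = 22.2 m/s
Supergeostrophic (V > V_g = 20 m/s), as expected around a high.

22.2 m/s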